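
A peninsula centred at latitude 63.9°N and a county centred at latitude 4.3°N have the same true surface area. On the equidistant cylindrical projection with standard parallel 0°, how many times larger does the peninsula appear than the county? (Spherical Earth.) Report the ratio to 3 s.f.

2.27

Plate carrée maps x = Rλ, y = Rφ. The meridian scale is h = 1 and the parallel scale is k = 1/cos φ = sec φ.
Areal scale at 63.9°: h·k = 1.000 × 2.273 = 2.273.
Areal scale at 4.3°: h·k = 1.000 × 1.003 = 1.003.
Ratio = 2.273/1.003 ≈ 2.27.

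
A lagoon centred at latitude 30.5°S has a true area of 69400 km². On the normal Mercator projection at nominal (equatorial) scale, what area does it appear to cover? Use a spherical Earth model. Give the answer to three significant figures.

93500 km²

For Mercator, h = k = sec φ (a conformal cylindrical projection has a single point scale, 1/cos φ).
Areal scale = k² = sec²φ = 1/cos²(30.5°) = 1/0.8616² = 1.347.
Apparent area = 69400 × 1.347 ≈ 93500 km².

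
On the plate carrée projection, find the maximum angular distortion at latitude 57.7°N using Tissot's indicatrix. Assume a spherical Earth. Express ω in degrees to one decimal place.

35.3°

For the equirectangular projection with φ₀ = 0 (plate carrée), h = 1 along meridians and k = sec φ along parallels.
At 57.7°: h = 1.000, k = 1.871; principal scales a = 1.871, b = 1.000.
sin(ω/2) = (a − b)/(a + b) = 0.8714/2.871 = 0.3035, so ω = 2 arcsin(0.3035) ≈ 35.3°.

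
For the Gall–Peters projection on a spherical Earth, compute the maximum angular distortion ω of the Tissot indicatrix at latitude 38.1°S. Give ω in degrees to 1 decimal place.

The Gall–Peters projection is cylindrical equal-area with φ₀ = 45°. Cylindrical equal-area (φ₀ = 45°): h = cos φ / cos 45° along meridians, k = cos 45° / cos φ along parallels; h·k = 1.
At 38.1°: h = 1.113, k = 0.8986; principal scales a = 1.113, b = 0.8986.
sin(ω/2) = (a − b)/(a + b) = 0.2143/2.011 = 0.1066, so ω = 2 arcsin(0.1066) ≈ 12.2°.

12.2°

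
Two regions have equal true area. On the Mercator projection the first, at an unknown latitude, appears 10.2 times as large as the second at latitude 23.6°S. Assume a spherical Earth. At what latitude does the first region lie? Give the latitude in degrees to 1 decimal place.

Mercator areal scale is sec²φ, so apparent-area ratio = sec²φ₁ / sec²φ₂ = cos²φ₂ / cos²φ₁.
cos²φ₂ / cos²φ₁ = 10.2  ⇒  cos φ₁ = cos 23.6° / √10.2 = 0.9164/3.194 = 0.2869.
φ₁ = arccos(0.2869) ≈ 73.3°.

73.3°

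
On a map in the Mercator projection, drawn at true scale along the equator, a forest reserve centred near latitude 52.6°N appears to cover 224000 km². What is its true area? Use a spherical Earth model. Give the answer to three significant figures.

The Mercator projection is conformal; its linear scale factor is the same in every direction and equals sec φ = 1/cos φ.
Areal scale = k² = sec²φ = 1/cos²(52.6°) = 1/0.6074² = 2.711.
True area = apparent / (areal scale) = 224000 / 2.711 ≈ 82600 km².

82600 km²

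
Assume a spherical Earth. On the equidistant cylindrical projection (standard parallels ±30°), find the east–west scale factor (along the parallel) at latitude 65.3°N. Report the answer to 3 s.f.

With standard parallel φ₀ = 30°, the equirectangular projection gives x = Rλ cos φ₀, y = Rφ, so h = 1 and k = cos 30° / cos φ.
k = cos 30° / cos 65.3° = 0.8660/0.4179 = 2.072.

2.07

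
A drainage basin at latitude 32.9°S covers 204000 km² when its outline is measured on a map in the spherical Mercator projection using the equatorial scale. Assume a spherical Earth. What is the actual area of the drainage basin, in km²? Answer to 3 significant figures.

The Mercator projection is conformal; its linear scale factor is the same in every direction and equals sec φ = 1/cos φ.
Areal scale = k² = sec²φ = 1/cos²(32.9°) = 1/0.8396² = 1.419.
True area = apparent / (areal scale) = 204000 / 1.419 ≈ 144000 km².

144000 km²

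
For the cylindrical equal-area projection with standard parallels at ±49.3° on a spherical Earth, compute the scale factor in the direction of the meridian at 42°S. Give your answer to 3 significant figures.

1.14

Cylindrical equal-area (φ₀ = 49.3°): h = cos φ / cos 49.3° along meridians, k = cos 49.3° / cos φ along parallels; h·k = 1.
h = cos 42° / cos 49.3° = 0.7431/0.6521 = 1.140.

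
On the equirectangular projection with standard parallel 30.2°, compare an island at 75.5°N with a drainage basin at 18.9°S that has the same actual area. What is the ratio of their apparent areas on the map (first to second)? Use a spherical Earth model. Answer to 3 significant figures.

3.78

With standard parallel φ₀ = 30.2°, the equirectangular projection gives x = Rλ cos φ₀, y = Rφ, so h = 1 and k = cos 30.2° / cos φ.
Areal scale at 75.5°: h·k = 1.000 × 3.452 = 3.452.
Areal scale at 18.9°: h·k = 1.000 × 0.9135 = 0.9135.
Ratio = 3.452/0.9135 ≈ 3.78.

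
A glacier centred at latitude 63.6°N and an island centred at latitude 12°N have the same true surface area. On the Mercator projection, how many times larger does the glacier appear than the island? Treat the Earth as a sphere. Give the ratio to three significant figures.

Mercator is conformal with k = sec φ, so areal scale = k² = sec²φ.
At 63.6°: sec²(63.6°) = 1/0.4446² = 5.058.
At 12°: sec²(12°) = 1/0.9781² = 1.045.
Ratio = 5.058/1.045 = cos²(12°)/cos²(63.6°) ≈ 4.84.

4.84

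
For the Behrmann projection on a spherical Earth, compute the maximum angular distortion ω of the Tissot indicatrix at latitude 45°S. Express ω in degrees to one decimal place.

The Behrmann projection is cylindrical equal-area with φ₀ = 30°. A cylindrical equal-area projection with standard parallel φ₀ has meridian scale h = cos φ / cos φ₀ and parallel scale k = cos φ₀ / cos φ (so areas are preserved, h·k = 1).
At 45°: h = 0.8165, k = 1.225; principal scales a = 1.225, b = 0.8165.
sin(ω/2) = (a − b)/(a + b) = 0.4082/2.041 = 0.2000, so ω = 2 arcsin(0.2000) ≈ 23.1°.

23.1°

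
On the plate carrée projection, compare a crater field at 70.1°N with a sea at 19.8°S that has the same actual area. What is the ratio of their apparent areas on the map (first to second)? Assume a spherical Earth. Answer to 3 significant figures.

In the plate carrée (x = Rλ, y = Rφ), meridians are true-scale (h = 1) and parallels are stretched by k = sec φ.
Areal scale at 70.1°: h·k = 1.000 × 2.938 = 2.938.
Areal scale at 19.8°: h·k = 1.000 × 1.063 = 1.063.
Ratio = 2.938/1.063 ≈ 2.76.

2.76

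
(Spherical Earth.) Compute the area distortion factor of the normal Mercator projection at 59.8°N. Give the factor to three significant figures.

Mercator is conformal, so the point scale is isotropic: h = k = sec φ = 1/cos φ.
Areal scale = k² = sec²φ = 1/cos²(59.8°) = 1/0.5030² = 3.952.

3.95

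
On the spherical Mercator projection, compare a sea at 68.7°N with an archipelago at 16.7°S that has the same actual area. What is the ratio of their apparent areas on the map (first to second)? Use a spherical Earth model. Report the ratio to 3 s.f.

On Mercator, area is exaggerated by sec²φ = 1/cos²φ.
At 68.7°: sec²(68.7°) = 1/0.3633² = 7.579.
At 16.7°: sec²(16.7°) = 1/0.9578² = 1.090.
Ratio = 7.579/1.090 = cos²(16.7°)/cos²(68.7°) ≈ 6.95.

6.95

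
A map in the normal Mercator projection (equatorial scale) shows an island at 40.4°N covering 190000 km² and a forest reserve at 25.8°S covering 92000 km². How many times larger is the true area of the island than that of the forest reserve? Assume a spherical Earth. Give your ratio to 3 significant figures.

1.48

Mercator's areal exaggeration is sec²φ; hence true area = (apparent area) · cos²φ.
True area of island: 190000 × cos²(40.4°) = 190000 × 0.5799 = 110200 km².
True area of forest reserve: 92000 × cos²(25.8°) = 92000 × 0.8106 = 74570 km².
Ratio = 110200 / 74570 ≈ 1.48.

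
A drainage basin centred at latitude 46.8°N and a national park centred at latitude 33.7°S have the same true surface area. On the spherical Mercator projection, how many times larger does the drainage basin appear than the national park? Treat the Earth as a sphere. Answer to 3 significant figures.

1.48

Mercator areal scale is sec²φ.
At 46.8°: sec²(46.8°) = 1/0.6845² = 2.134.
At 33.7°: sec²(33.7°) = 1/0.8320² = 1.445.
Ratio = 2.134/1.445 = cos²(33.7°)/cos²(46.8°) ≈ 1.48.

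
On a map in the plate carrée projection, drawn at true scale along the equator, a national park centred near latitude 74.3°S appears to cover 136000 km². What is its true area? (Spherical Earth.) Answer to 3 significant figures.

36800 km²

In the plate carrée (x = Rλ, y = Rφ), meridians are true-scale (h = 1) and parallels are stretched by k = sec φ.
Areal scale = h·k = 1 × sec φ; at 74.3°, h = 1.000, k = 3.695, so h·k = 3.695.
True area = apparent / (areal scale) = 136000 / 3.695 ≈ 36800 km².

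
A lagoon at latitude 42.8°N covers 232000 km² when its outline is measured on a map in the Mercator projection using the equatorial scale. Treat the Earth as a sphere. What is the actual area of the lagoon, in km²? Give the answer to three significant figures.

125000 km²

Mercator is conformal, so the point scale is isotropic: h = k = sec φ = 1/cos φ.
Areal scale = k² = sec²φ = 1/cos²(42.8°) = 1/0.7337² = 1.857.
True area = apparent / (areal scale) = 232000 / 1.857 ≈ 125000 km².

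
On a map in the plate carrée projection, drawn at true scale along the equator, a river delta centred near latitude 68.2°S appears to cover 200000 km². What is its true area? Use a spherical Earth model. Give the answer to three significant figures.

74300 km²

Plate carrée maps x = Rλ, y = Rφ. The meridian scale is h = 1 and the parallel scale is k = 1/cos φ = sec φ.
Areal scale = h·k = 1 × sec φ; at 68.2°, h = 1.000, k = 2.693, so h·k = 2.693.
True area = apparent / (areal scale) = 200000 / 2.693 ≈ 74300 km².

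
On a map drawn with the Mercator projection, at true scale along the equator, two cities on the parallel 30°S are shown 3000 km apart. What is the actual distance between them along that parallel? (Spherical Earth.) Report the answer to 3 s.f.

The Mercator projection is conformal; its linear scale factor is the same in every direction and equals sec φ = 1/cos φ.
Along the parallel at 30°, map distances are exaggerated by k = sec 30° = 1.155.
True distance = 3000 / 1.155 = 3000 × cos 30° ≈ 2600 km.

2600 km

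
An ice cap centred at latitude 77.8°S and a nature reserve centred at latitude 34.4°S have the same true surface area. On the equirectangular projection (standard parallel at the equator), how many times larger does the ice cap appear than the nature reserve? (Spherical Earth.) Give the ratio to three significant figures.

3.90

In the plate carrée (x = Rλ, y = Rφ), meridians are true-scale (h = 1) and parallels are stretched by k = sec φ.
Areal scale at 77.8°: h·k = 1.000 × 4.732 = 4.732.
Areal scale at 34.4°: h·k = 1.000 × 1.212 = 1.212.
Ratio = 4.732/1.212 ≈ 3.90.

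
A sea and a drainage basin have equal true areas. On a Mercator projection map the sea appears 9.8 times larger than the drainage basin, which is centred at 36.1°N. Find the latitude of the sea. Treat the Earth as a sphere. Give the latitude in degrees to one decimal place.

Mercator areal scale is sec²φ, so apparent-area ratio = sec²φ₁ / sec²φ₂ = cos²φ₂ / cos²φ₁.
cos²φ₂ / cos²φ₁ = 9.8  ⇒  cos φ₁ = cos 36.1° / √9.8 = 0.8080/3.130 = 0.2581.
φ₁ = arccos(0.2581) ≈ 75.0°.

75.0°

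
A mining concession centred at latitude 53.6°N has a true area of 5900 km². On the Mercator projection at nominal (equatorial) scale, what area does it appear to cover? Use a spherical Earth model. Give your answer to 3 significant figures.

Mercator is conformal, so the point scale is isotropic: h = k = sec φ = 1/cos φ.
Areal scale = k² = sec²φ = 1/cos²(53.6°) = 1/0.5934² = 2.840.
Apparent area = 5900 × 2.840 ≈ 16800 km².

16800 km²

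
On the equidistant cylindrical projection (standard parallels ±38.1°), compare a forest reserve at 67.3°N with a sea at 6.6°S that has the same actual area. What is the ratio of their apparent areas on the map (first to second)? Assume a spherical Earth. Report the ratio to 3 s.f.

In the equirectangular projection with standard parallel φ₀ = 38.1° (x = Rλ cos φ₀, y = Rφ), meridians are true-scale (h = 1) and the parallel scale is k = cos φ₀ / cos φ.
Areal scale at 67.3°: h·k = 1.000 × 2.039 = 2.039.
Areal scale at 6.6°: h·k = 1.000 × 0.7922 = 0.7922.
Ratio = 2.039/0.7922 ≈ 2.57.

2.57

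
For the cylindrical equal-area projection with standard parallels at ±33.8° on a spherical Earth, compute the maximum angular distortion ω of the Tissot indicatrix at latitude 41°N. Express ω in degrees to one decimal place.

11.0°

A cylindrical equal-area projection with standard parallel φ₀ has meridian scale h = cos φ / cos φ₀ and parallel scale k = cos φ₀ / cos φ (so areas are preserved, h·k = 1).
At 41°: h = 0.9082, k = 1.101; principal scales a = 1.101, b = 0.9082.
sin(ω/2) = (a − b)/(a + b) = 0.1929/2.009 = 0.09598, so ω = 2 arcsin(0.09598) ≈ 11.0°.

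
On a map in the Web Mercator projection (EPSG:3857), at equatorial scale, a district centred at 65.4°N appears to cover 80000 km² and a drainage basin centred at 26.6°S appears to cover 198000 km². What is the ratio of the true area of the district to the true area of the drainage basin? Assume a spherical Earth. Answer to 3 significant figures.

On Mercator the areal scale is sec²φ, so true area = apparent × cos²φ.
True area of district: 80000 × cos²(65.4°) = 80000 × 0.1733 = 13860 km².
True area of drainage basin: 198000 × cos²(26.6°) = 198000 × 0.7995 = 158300 km².
Ratio = 13860 / 158300 ≈ 0.0876.

0.0876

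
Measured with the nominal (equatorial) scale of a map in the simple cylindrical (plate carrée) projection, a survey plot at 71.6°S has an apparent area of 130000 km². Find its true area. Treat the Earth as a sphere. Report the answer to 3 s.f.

Plate carrée maps x = Rλ, y = Rφ. The meridian scale is h = 1 and the parallel scale is k = 1/cos φ = sec φ.
Areal scale = h·k = 1 × sec φ; at 71.6°, h = 1.000, k = 3.168, so h·k = 3.168.
True area = apparent / (areal scale) = 130000 / 3.168 ≈ 41000 km².

41000 km²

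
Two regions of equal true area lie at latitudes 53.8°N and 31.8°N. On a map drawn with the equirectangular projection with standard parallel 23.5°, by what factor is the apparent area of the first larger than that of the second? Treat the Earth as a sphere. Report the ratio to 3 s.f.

In the equirectangular projection with standard parallel φ₀ = 23.5° (x = Rλ cos φ₀, y = Rφ), meridians are true-scale (h = 1) and the parallel scale is k = cos φ₀ / cos φ.
Areal scale at 53.8°: h·k = 1.000 × 1.553 = 1.553.
Areal scale at 31.8°: h·k = 1.000 × 1.079 = 1.079.
Ratio = 1.553/1.079 ≈ 1.44.

1.44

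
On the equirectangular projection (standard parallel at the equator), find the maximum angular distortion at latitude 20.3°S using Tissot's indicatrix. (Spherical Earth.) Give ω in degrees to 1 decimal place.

Plate carrée maps x = Rλ, y = Rφ. The meridian scale is h = 1 and the parallel scale is k = 1/cos φ = sec φ.
At 20.3°: h = 1.000, k = 1.066; principal scales a = 1.066, b = 1.000.
sin(ω/2) = (a − b)/(a + b) = 0.06622/2.066 = 0.03205, so ω = 2 arcsin(0.03205) ≈ 3.7°.

3.7°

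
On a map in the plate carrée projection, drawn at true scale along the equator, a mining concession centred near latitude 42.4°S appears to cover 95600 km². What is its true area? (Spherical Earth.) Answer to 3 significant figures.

70600 km²

For the equirectangular projection with φ₀ = 0 (plate carrée), h = 1 along meridians and k = sec φ along parallels.
Areal scale = h·k = 1 × sec φ; at 42.4°, h = 1.000, k = 1.354, so h·k = 1.354.
True area = apparent / (areal scale) = 95600 / 1.354 ≈ 70600 km².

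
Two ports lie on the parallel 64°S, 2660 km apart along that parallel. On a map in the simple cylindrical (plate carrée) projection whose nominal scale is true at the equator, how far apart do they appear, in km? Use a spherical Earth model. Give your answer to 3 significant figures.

6070 km

Plate carrée maps x = Rλ, y = Rφ. The meridian scale is h = 1 and the parallel scale is k = 1/cos φ = sec φ.
Along the parallel, k = sec 64° = 1/0.4384 = 2.281.
Map distance = 2660 × 2.281 ≈ 6070 km.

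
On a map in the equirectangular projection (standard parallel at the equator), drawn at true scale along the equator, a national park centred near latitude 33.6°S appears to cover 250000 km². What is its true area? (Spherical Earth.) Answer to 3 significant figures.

208000 km²

Plate carrée maps x = Rλ, y = Rφ. The meridian scale is h = 1 and the parallel scale is k = 1/cos φ = sec φ.
Areal scale = h·k = 1 × sec φ; at 33.6°, h = 1.000, k = 1.201, so h·k = 1.201.
True area = apparent / (areal scale) = 250000 / 1.201 ≈ 208000 km².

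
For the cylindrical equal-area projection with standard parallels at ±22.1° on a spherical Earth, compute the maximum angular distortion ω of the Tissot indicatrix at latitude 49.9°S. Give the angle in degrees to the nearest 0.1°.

For cylindrical equal-area with standard parallel φ₀, h = cos φ / cos φ₀ and k = cos φ₀ / cos φ, so h·k = 1.
At 49.9°: h = 0.6952, k = 1.438; principal scales a = 1.438, b = 0.6952.
sin(ω/2) = (a − b)/(a + b) = 0.7432/2.134 = 0.3483, so ω = 2 arcsin(0.3483) ≈ 40.8°.

40.8°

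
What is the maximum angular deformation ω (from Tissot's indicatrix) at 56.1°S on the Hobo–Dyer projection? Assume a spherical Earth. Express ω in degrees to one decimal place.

Hobo–Dyer is a cylindrical equal-area projection with standard parallels at ±37.5°. A cylindrical equal-area projection with standard parallel φ₀ has meridian scale h = cos φ / cos φ₀ and parallel scale k = cos φ₀ / cos φ (so areas are preserved, h·k = 1).
At 56.1°: h = 0.7030, k = 1.422; principal scales a = 1.422, b = 0.7030.
sin(ω/2) = (a − b)/(a + b) = 0.7194/2.125 = 0.3385, so ω = 2 arcsin(0.3385) ≈ 39.6°.

39.6°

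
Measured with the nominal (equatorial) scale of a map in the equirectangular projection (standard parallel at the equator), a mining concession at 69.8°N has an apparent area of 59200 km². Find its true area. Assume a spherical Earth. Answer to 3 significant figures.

20400 km²

In the plate carrée (x = Rλ, y = Rφ), meridians are true-scale (h = 1) and parallels are stretched by k = sec φ.
Areal scale = h·k = 1 × sec φ; at 69.8°, h = 1.000, k = 2.896, so h·k = 2.896.
True area = apparent / (areal scale) = 59200 / 2.896 ≈ 20400 km².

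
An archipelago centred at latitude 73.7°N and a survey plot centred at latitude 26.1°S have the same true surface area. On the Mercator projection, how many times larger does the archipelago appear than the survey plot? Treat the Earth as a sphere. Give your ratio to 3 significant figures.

Mercator is conformal with k = sec φ, so areal scale = k² = sec²φ.
At 73.7°: sec²(73.7°) = 1/0.2807² = 12.69.
At 26.1°: sec²(26.1°) = 1/0.8980² = 1.240.
Ratio = 12.69/1.240 = cos²(26.1°)/cos²(73.7°) ≈ 10.2.

10.2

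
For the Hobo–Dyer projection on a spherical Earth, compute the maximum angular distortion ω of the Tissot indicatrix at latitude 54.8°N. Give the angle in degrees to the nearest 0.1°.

Hobo–Dyer is a cylindrical equal-area projection with standard parallels at ±37.5°. For cylindrical equal-area with standard parallel φ₀, h = cos φ / cos φ₀ and k = cos φ₀ / cos φ, so h·k = 1.
At 54.8°: h = 0.7266, k = 1.376; principal scales a = 1.376, b = 0.7266.
sin(ω/2) = (a − b)/(a + b) = 0.6497/2.103 = 0.3090, so ω = 2 arcsin(0.3090) ≈ 36.0°.

36.0°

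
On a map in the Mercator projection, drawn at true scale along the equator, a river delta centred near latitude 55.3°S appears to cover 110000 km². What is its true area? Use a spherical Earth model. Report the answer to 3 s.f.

35600 km²

The Mercator projection is conformal; its linear scale factor is the same in every direction and equals sec φ = 1/cos φ.
Areal scale = k² = sec²φ = 1/cos²(55.3°) = 1/0.5693² = 3.086.
True area = apparent / (areal scale) = 110000 / 3.086 ≈ 35600 km².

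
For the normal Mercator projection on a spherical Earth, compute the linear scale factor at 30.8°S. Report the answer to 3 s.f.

The Mercator projection is conformal; its linear scale factor is the same in every direction and equals sec φ = 1/cos φ.
k = 1/cos 30.8° = 1/0.8590 = 1.164.

1.16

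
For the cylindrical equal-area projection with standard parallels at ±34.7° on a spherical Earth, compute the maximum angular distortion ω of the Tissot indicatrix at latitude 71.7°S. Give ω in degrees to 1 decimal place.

For cylindrical equal-area with standard parallel φ₀, h = cos φ / cos φ₀ and k = cos φ₀ / cos φ, so h·k = 1.
At 71.7°: h = 0.3819, k = 2.618; principal scales a = 2.618, b = 0.3819.
sin(ω/2) = (a − b)/(a + b) = 2.236/3.000 = 0.7454, so ω = 2 arcsin(0.7454) ≈ 96.4°.

96.4°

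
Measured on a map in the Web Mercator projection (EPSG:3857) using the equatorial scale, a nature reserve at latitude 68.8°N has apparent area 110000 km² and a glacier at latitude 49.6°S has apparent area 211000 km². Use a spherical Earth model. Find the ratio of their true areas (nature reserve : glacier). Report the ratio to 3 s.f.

0.162

Since Mercator area scale is 1/cos²φ, the true area equals the apparent area multiplied by cos²φ.
True area of nature reserve: 110000 × cos²(68.8°) = 110000 × 0.1308 = 14380 km².
True area of glacier: 211000 × cos²(49.6°) = 211000 × 0.4201 = 88630 km².
Ratio = 14380 / 88630 ≈ 0.162.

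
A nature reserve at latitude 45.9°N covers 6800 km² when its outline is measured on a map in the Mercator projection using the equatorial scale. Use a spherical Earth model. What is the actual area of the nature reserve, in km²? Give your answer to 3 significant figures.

Mercator is conformal, so the point scale is isotropic: h = k = sec φ = 1/cos φ.
Areal scale = k² = sec²φ = 1/cos²(45.9°) = 1/0.6959² = 2.065.
True area = apparent / (areal scale) = 6800 / 2.065 ≈ 3290 km².

3290 km²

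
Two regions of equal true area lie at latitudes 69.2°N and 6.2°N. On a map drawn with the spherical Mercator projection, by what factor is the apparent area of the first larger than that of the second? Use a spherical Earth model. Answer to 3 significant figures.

On Mercator, area is exaggerated by sec²φ = 1/cos²φ.
At 69.2°: sec²(69.2°) = 1/0.3551² = 7.930.
At 6.2°: sec²(6.2°) = 1/0.9942² = 1.012.
Ratio = 7.930/1.012 = cos²(6.2°)/cos²(69.2°) ≈ 7.84.

7.84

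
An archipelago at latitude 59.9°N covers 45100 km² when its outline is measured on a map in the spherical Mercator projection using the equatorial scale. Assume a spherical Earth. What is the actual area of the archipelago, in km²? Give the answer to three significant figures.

11300 km²

For Mercator, h = k = sec φ (a conformal cylindrical projection has a single point scale, 1/cos φ).
Areal scale = k² = sec²φ = 1/cos²(59.9°) = 1/0.5015² = 3.976.
True area = apparent / (areal scale) = 45100 / 3.976 ≈ 11300 km².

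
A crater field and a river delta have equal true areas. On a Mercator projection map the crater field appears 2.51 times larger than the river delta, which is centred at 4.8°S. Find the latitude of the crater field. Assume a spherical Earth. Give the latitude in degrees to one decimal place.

For equal true areas on Mercator, apparent areas scale as sec²φ, so the ratio is cos²φ₂ / cos²φ₁.
cos²φ₂ / cos²φ₁ = 2.51  ⇒  cos φ₁ = cos 4.8° / √2.51 = 0.9965/1.584 = 0.6290.
φ₁ = arccos(0.6290) ≈ 51.0°.

51.0°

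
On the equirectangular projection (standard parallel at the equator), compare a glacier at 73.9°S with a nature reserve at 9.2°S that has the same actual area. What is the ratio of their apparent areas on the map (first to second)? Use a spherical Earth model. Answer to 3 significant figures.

In the plate carrée (x = Rλ, y = Rφ), meridians are true-scale (h = 1) and parallels are stretched by k = sec φ.
Areal scale at 73.9°: h·k = 1.000 × 3.606 = 3.606.
Areal scale at 9.2°: h·k = 1.000 × 1.013 = 1.013.
Ratio = 3.606/1.013 ≈ 3.56.

3.56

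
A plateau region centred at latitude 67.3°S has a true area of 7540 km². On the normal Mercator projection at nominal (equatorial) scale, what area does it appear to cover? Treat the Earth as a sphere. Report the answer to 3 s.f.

The Mercator projection is conformal; its linear scale factor is the same in every direction and equals sec φ = 1/cos φ.
Areal scale = k² = sec²φ = 1/cos²(67.3°) = 1/0.3859² = 6.715.
Apparent area = 7540 × 6.715 ≈ 50600 km².

50600 km²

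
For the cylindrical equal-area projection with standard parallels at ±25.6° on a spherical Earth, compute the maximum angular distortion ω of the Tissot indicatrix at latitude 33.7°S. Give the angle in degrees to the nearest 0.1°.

A cylindrical equal-area projection with standard parallel φ₀ has meridian scale h = cos φ / cos φ₀ and parallel scale k = cos φ₀ / cos φ (so areas are preserved, h·k = 1).
At 33.7°: h = 0.9225, k = 1.084; principal scales a = 1.084, b = 0.9225.
sin(ω/2) = (a − b)/(a + b) = 0.1615/2.007 = 0.08048, so ω = 2 arcsin(0.08048) ≈ 9.2°.

9.2°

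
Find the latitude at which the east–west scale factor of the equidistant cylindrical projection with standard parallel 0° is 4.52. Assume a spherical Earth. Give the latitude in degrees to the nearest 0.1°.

77.2°

Plate carrée: h = 1, k = sec φ along parallels.
sec φ = 4.52  ⇒  cos φ = 0.2212  ⇒  φ ≈ 77.2°.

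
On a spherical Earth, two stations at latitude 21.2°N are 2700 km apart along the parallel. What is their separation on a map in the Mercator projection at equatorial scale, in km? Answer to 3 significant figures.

2900 km

The Mercator projection is conformal; its linear scale factor is the same in every direction and equals sec φ = 1/cos φ.
Along the parallel, k = sec 21.2° = 1/0.9323 = 1.073.
Map distance = 2700 × 1.073 ≈ 2900 km.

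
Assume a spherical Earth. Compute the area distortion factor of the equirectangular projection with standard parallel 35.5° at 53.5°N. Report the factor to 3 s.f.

1.37

With standard parallel φ₀ = 35.5°, the equirectangular projection gives x = Rλ cos φ₀, y = Rφ, so h = 1 and k = cos 35.5° / cos φ.
Areal scale = h·k = 1 × cos φ₀ / cos φ; at 53.5°, h = 1.000, k = 1.369, so h·k = 1.369.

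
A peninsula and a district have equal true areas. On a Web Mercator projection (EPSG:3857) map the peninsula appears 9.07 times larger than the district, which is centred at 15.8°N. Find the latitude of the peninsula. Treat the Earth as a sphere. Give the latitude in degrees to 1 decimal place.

71.4°

For equal true areas on Mercator, apparent areas scale as sec²φ, so the ratio is cos²φ₂ / cos²φ₁.
cos²φ₂ / cos²φ₁ = 9.07  ⇒  cos φ₁ = cos 15.8° / √9.07 = 0.9622/3.012 = 0.3195.
φ₁ = arccos(0.3195) ≈ 71.4°.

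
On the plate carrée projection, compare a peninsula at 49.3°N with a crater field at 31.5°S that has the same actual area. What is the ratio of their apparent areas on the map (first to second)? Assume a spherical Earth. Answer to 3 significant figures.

1.31

In the plate carrée (x = Rλ, y = Rφ), meridians are true-scale (h = 1) and parallels are stretched by k = sec φ.
Areal scale at 49.3°: h·k = 1.000 × 1.534 = 1.534.
Areal scale at 31.5°: h·k = 1.000 × 1.173 = 1.173.
Ratio = 1.534/1.173 ≈ 1.31.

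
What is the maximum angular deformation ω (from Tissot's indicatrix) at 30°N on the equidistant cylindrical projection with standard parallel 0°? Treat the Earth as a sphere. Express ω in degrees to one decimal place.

For the equirectangular projection with φ₀ = 0 (plate carrée), h = 1 along meridians and k = sec φ along parallels.
At 30°: h = 1.000, k = 1.155; principal scales a = 1.155, b = 1.000.
sin(ω/2) = (a − b)/(a + b) = 0.1547/2.155 = 0.07180, so ω = 2 arcsin(0.07180) ≈ 8.2°.

8.2°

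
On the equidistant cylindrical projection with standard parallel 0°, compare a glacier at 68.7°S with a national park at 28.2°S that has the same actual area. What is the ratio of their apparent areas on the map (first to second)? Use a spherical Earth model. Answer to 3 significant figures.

Plate carrée maps x = Rλ, y = Rφ. The meridian scale is h = 1 and the parallel scale is k = 1/cos φ = sec φ.
Areal scale at 68.7°: h·k = 1.000 × 2.753 = 2.753.
Areal scale at 28.2°: h·k = 1.000 × 1.135 = 1.135.
Ratio = 2.753/1.135 ≈ 2.43.

2.43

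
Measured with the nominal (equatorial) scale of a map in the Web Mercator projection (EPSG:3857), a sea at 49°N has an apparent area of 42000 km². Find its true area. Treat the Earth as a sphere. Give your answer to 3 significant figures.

Mercator is conformal, so the point scale is isotropic: h = k = sec φ = 1/cos φ.
Areal scale = k² = sec²φ = 1/cos²(49°) = 1/0.6561² = 2.323.
True area = apparent / (areal scale) = 42000 / 2.323 ≈ 18100 km².

18100 km²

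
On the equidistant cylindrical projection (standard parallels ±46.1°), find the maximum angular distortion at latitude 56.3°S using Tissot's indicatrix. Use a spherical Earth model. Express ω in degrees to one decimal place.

12.7°

With standard parallel φ₀ = 46.1°, the equirectangular projection gives x = Rλ cos φ₀, y = Rφ, so h = 1 and k = cos 46.1° / cos φ.
At 56.3°: h = 1.000, k = 1.250; principal scales a = 1.250, b = 1.000.
sin(ω/2) = (a − b)/(a + b) = 0.2497/2.250 = 0.1110, so ω = 2 arcsin(0.1110) ≈ 12.7°.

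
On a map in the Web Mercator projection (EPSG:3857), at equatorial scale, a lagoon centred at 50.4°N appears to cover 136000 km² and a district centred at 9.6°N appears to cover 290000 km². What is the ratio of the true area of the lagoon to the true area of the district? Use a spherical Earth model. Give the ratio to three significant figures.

0.196

On Mercator the areal scale is sec²φ, so true area = apparent × cos²φ.
True area of lagoon: 136000 × cos²(50.4°) = 136000 × 0.4063 = 55260 km².
True area of district: 290000 × cos²(9.6°) = 290000 × 0.9722 = 281900 km².
Ratio = 55260 / 281900 ≈ 0.196.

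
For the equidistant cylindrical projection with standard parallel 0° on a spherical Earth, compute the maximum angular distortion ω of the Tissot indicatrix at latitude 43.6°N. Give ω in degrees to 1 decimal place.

18.4°

Plate carrée maps x = Rλ, y = Rφ. The meridian scale is h = 1 and the parallel scale is k = 1/cos φ = sec φ.
At 43.6°: h = 1.000, k = 1.381; principal scales a = 1.381, b = 1.000.
sin(ω/2) = (a − b)/(a + b) = 0.3809/2.381 = 0.1600, so ω = 2 arcsin(0.1600) ≈ 18.4°.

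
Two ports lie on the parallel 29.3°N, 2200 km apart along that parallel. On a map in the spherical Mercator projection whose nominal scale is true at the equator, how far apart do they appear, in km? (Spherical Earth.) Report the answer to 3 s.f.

2520 km

Mercator is conformal, so the point scale is isotropic: h = k = sec φ = 1/cos φ.
Along the parallel, k = sec 29.3° = 1/0.8721 = 1.147.
Map distance = 2200 × 1.147 ≈ 2520 km.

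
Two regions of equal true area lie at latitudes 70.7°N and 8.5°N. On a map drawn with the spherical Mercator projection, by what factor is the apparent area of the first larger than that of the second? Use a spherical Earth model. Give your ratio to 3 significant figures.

8.95

Mercator areal scale is sec²φ.
At 70.7°: sec²(70.7°) = 1/0.3305² = 9.154.
At 8.5°: sec²(8.5°) = 1/0.9890² = 1.022.
Ratio = 9.154/1.022 = cos²(8.5°)/cos²(70.7°) ≈ 8.95.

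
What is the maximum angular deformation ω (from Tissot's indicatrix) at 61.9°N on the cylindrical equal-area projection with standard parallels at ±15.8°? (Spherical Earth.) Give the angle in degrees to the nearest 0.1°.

75.7°

A cylindrical equal-area projection with standard parallel φ₀ has meridian scale h = cos φ / cos φ₀ and parallel scale k = cos φ₀ / cos φ (so areas are preserved, h·k = 1).
At 61.9°: h = 0.4895, k = 2.043; principal scales a = 2.043, b = 0.4895.
sin(ω/2) = (a − b)/(a + b) = 1.553/2.532 = 0.6134, so ω = 2 arcsin(0.6134) ≈ 75.7°.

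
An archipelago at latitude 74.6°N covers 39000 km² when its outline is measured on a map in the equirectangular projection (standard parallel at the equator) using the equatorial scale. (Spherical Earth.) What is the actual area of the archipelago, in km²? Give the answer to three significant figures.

Plate carrée maps x = Rλ, y = Rφ. The meridian scale is h = 1 and the parallel scale is k = 1/cos φ = sec φ.
Areal scale = h·k = 1 × sec φ; at 74.6°, h = 1.000, k = 3.766, so h·k = 3.766.
True area = apparent / (areal scale) = 39000 / 3.766 ≈ 10400 km².

10400 km²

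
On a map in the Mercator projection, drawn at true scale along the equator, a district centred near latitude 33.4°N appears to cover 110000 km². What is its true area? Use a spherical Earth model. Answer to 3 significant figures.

For Mercator, h = k = sec φ (a conformal cylindrical projection has a single point scale, 1/cos φ).
Areal scale = k² = sec²φ = 1/cos²(33.4°) = 1/0.8348² = 1.435.
True area = apparent / (areal scale) = 110000 / 1.435 ≈ 76700 km².

76700 km²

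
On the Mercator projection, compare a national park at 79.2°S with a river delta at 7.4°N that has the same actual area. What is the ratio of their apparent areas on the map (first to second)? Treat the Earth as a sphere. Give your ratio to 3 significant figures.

28.0

Mercator is conformal with k = sec φ, so areal scale = k² = sec²φ.
At 79.2°: sec²(79.2°) = 1/0.1874² = 28.48.
At 7.4°: sec²(7.4°) = 1/0.9917² = 1.017.
Ratio = 28.48/1.017 = cos²(7.4°)/cos²(79.2°) ≈ 28.0.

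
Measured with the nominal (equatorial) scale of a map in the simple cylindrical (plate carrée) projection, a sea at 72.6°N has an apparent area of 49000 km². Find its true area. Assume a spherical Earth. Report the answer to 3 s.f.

In the plate carrée (x = Rλ, y = Rφ), meridians are true-scale (h = 1) and parallels are stretched by k = sec φ.
Areal scale = h·k = 1 × sec φ; at 72.6°, h = 1.000, k = 3.344, so h·k = 3.344.
True area = apparent / (areal scale) = 49000 / 3.344 ≈ 14700 km².

14700 km²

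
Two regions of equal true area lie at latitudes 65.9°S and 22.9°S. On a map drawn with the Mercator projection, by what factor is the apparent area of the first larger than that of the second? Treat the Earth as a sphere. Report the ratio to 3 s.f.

On Mercator, area is exaggerated by sec²φ = 1/cos²φ.
At 65.9°: sec²(65.9°) = 1/0.4083² = 5.998.
At 22.9°: sec²(22.9°) = 1/0.9212² = 1.178.
Ratio = 5.998/1.178 = cos²(22.9°)/cos²(65.9°) ≈ 5.09.

5.09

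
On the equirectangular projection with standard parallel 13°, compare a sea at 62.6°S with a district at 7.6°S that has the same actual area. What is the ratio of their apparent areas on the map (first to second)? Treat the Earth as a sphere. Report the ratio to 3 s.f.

2.15

In the equirectangular projection with standard parallel φ₀ = 13° (x = Rλ cos φ₀, y = Rφ), meridians are true-scale (h = 1) and the parallel scale is k = cos φ₀ / cos φ.
Areal scale at 62.6°: h·k = 1.000 × 2.117 = 2.117.
Areal scale at 7.6°: h·k = 1.000 × 0.9830 = 0.9830.
Ratio = 2.117/0.9830 ≈ 2.15.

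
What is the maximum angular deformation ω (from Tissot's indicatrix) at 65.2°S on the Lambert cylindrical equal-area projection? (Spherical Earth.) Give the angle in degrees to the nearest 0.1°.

89.0°

The Lambert cylindrical equal-area projection is the cylindrical equal-area projection with its standard parallel at the equator (φ₀ = 0). For cylindrical equal-area with standard parallel φ₀, h = cos φ / cos φ₀ and k = cos φ₀ / cos φ, so h·k = 1.
At 65.2°: h = 0.4195, k = 2.384; principal scales a = 2.384, b = 0.4195.
sin(ω/2) = (a − b)/(a + b) = 1.965/2.804 = 0.7008, so ω = 2 arcsin(0.7008) ≈ 89.0°.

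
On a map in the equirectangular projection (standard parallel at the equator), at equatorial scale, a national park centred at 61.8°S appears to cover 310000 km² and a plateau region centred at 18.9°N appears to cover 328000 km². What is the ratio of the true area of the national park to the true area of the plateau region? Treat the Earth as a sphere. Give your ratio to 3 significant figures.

Plate carrée has h = 1 and k = sec φ, giving areal scale sec φ; true area = (apparent area) · cos φ.
True area of national park: 310000 × cos(61.8°) = 310000 × 0.4726 = 146500 km².
True area of plateau region: 328000 × cos(18.9°) = 328000 × 0.9461 = 310300 km².
Ratio = 146500 / 310300 ≈ 0.472.

0.472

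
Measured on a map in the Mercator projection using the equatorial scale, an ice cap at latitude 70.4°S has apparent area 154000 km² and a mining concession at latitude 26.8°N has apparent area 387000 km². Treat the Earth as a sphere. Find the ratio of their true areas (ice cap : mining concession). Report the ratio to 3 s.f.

0.0562

Mercator's areal exaggeration is sec²φ; hence true area = (apparent area) · cos²φ.
True area of ice cap: 154000 × cos²(70.4°) = 154000 × 0.1125 = 17330 km².
True area of mining concession: 387000 × cos²(26.8°) = 387000 × 0.7967 = 308300 km².
Ratio = 17330 / 308300 ≈ 0.0562.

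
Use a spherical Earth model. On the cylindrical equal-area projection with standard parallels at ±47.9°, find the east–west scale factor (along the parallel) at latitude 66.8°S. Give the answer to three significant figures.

Cylindrical equal-area (φ₀ = 47.9°): h = cos φ / cos 47.9° along meridians, k = cos 47.9° / cos φ along parallels; h·k = 1.
k = cos 47.9° / cos 66.8° = 0.6704/0.3939 = 1.702.

1.70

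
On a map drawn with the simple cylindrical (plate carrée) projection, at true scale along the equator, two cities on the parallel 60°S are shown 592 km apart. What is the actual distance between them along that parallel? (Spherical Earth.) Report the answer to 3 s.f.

296 km

For the equirectangular projection with φ₀ = 0 (plate carrée), h = 1 along meridians and k = sec φ along parallels.
Along the parallel at 60°, map distances are exaggerated by k = sec 60° = 2.000.
True distance = 592 / 2.000 = 592 × cos 60° ≈ 296 km.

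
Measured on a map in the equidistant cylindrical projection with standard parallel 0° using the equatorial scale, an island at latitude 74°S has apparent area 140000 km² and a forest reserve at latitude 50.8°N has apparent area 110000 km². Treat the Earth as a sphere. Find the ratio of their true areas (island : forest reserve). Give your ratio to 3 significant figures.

0.555

Plate carrée has h = 1 and k = sec φ, giving areal scale sec φ; true area = (apparent area) · cos φ.
True area of island: 140000 × cos(74°) = 140000 × 0.2756 = 38590 km².
True area of forest reserve: 110000 × cos(50.8°) = 110000 × 0.6320 = 69520 km².
Ratio = 38590 / 69520 ≈ 0.555.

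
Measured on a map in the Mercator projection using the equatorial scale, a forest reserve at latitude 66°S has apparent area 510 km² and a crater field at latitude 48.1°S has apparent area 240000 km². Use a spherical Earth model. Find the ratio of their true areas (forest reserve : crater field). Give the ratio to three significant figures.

Mercator's areal exaggeration is sec²φ; hence true area = (apparent area) · cos²φ.
True area of forest reserve: 510 × cos²(66°) = 510 × 0.1654 = 84.37 km².
True area of crater field: 240000 × cos²(48.1°) = 240000 × 0.4460 = 107000 km².
Ratio = 84.37 / 107000 ≈ 0.000788.

0.000788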